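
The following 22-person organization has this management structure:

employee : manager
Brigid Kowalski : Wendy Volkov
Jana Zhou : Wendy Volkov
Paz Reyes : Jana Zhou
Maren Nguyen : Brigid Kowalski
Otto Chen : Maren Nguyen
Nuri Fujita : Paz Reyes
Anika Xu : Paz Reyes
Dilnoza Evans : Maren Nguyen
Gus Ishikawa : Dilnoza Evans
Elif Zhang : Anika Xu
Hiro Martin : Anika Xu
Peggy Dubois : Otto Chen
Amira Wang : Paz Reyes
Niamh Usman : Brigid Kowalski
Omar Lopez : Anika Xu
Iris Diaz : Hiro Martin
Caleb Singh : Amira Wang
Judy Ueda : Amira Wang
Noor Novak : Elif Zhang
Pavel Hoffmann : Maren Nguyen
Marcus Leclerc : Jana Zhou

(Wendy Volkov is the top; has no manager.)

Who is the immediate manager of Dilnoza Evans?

Maren Nguyen

Dilnoza Evans reports directly to Maren Nguyen.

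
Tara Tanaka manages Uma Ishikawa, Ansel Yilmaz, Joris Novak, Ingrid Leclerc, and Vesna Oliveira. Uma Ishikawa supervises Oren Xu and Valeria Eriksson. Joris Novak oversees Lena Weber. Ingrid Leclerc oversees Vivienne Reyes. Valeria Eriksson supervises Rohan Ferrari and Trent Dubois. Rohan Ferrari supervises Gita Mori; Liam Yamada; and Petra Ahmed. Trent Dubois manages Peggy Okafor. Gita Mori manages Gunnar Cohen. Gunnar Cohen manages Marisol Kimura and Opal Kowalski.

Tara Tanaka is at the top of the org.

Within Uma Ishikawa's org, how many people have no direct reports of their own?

6

The people in Uma Ishikawa's organization with no one reporting to them are Peggy Okafor, Petra Ahmed, Liam Yamada, Opal Kowalski, Marisol Kimura, Oren Xu. That is 6.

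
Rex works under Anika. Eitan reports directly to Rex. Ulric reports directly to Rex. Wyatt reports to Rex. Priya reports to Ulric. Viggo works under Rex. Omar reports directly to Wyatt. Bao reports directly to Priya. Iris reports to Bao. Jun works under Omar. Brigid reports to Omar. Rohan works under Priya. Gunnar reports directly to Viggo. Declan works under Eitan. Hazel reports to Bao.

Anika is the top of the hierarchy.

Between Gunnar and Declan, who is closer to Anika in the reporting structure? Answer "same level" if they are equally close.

Both Gunnar and Declan are 3 levels below Anika.

same level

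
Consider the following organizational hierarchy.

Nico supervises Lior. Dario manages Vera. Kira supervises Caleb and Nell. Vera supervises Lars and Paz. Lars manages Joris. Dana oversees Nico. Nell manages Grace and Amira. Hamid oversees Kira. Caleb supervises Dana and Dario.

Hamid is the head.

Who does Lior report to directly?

Nico

Lior reports directly to Nico.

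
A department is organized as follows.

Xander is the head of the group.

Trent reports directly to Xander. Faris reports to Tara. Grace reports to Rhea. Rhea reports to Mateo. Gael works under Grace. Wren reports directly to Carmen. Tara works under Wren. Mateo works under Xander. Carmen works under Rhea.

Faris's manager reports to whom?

Faris reports to Tara, and Tara reports to Wren. So Faris's skip-level manager is Wren.

Wren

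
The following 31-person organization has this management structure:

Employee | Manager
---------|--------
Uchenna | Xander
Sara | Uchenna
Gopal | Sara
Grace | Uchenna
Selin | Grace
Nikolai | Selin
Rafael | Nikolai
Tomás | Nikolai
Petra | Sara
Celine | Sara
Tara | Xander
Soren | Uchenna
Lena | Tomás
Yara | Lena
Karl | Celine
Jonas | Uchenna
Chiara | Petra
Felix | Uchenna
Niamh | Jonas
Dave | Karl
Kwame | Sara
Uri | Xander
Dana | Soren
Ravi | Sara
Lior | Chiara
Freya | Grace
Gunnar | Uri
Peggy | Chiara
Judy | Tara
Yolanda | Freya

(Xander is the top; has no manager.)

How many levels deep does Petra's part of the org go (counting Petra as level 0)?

2

The longest chain under Petra runs Petra → Chiara → Peggy, which is 2 levels below Petra.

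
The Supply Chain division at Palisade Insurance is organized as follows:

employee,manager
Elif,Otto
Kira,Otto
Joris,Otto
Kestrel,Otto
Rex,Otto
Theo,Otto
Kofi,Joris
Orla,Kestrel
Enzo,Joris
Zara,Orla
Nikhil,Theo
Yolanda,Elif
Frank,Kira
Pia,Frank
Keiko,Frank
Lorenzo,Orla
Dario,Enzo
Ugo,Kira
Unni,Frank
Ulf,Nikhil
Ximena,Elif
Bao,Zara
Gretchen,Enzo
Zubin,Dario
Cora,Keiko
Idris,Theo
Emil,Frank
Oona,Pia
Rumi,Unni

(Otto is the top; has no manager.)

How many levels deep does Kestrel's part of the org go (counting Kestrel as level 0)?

3

The longest chain under Kestrel runs Kestrel → Orla → Zara → Bao, which is 3 levels below Kestrel.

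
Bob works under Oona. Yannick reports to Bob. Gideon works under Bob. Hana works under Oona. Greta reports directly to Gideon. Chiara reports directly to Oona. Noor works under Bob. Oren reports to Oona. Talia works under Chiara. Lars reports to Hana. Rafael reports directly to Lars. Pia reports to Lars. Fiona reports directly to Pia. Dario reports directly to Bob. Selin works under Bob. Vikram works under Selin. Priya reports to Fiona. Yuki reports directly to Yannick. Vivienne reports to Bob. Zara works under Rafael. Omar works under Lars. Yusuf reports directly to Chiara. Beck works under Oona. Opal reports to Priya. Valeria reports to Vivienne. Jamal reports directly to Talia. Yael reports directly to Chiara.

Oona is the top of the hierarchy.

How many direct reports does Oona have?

5

Oona directly manages Bob, Hana, Chiara, Oren, Beck. That is 5 direct reports.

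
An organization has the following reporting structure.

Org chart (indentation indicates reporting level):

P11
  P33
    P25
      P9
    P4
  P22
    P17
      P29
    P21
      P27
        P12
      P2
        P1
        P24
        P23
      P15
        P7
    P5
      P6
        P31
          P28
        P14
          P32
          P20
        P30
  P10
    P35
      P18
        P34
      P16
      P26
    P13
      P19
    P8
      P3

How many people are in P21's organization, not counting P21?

P21 directly manages P27, P2, P15. Under P27: P12 (1). Under P2: P23, P24, P1 (3). Under P15: P7 (1). So P21's organization is 3 direct reports plus everyone under them: 2 + 4 + 2 = 8.

8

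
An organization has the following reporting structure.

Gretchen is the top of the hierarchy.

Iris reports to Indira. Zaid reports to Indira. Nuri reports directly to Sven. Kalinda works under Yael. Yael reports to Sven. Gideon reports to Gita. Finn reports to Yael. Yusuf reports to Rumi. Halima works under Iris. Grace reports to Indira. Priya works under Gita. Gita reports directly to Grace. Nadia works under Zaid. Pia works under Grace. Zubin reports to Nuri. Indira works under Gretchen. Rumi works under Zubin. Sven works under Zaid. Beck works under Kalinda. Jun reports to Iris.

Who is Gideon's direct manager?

Gideon reports directly to Gita.

Gita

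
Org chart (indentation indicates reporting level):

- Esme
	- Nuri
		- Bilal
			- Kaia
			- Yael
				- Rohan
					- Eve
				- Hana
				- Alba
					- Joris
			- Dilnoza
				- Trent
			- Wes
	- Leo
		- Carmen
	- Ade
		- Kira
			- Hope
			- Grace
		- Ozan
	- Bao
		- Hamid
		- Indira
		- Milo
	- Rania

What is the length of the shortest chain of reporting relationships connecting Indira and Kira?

Indira is 2 levels below Esme, and Kira is 2 levels below Esme (their lowest common manager). The shortest path runs up from Indira to Esme and back down to Kira: 2 + 2 = 4 links.

4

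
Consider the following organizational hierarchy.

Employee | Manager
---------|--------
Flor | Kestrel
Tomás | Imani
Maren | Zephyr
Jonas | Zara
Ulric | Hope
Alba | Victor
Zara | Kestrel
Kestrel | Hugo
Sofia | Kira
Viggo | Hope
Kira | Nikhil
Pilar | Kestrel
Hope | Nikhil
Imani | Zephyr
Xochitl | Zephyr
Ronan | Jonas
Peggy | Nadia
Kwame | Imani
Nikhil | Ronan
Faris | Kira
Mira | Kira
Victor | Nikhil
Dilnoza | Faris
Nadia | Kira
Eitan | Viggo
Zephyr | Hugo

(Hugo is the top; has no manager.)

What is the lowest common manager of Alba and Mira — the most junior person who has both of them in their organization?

Nikhil

Alba's chain of managers is Victor, Nikhil, Ronan, Jonas, Zara, Kestrel, Hugo. Mira's chain of managers is Kira, Nikhil, Ronan, Jonas, Zara, Kestrel, Hugo. The first manager that appears in both chains is Nikhil.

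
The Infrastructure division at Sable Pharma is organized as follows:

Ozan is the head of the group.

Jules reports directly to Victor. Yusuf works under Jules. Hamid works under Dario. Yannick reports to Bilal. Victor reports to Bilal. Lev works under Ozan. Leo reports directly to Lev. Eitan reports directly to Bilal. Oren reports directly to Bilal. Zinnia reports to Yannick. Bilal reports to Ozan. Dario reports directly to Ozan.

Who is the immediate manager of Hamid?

Hamid reports directly to Dario.

Dario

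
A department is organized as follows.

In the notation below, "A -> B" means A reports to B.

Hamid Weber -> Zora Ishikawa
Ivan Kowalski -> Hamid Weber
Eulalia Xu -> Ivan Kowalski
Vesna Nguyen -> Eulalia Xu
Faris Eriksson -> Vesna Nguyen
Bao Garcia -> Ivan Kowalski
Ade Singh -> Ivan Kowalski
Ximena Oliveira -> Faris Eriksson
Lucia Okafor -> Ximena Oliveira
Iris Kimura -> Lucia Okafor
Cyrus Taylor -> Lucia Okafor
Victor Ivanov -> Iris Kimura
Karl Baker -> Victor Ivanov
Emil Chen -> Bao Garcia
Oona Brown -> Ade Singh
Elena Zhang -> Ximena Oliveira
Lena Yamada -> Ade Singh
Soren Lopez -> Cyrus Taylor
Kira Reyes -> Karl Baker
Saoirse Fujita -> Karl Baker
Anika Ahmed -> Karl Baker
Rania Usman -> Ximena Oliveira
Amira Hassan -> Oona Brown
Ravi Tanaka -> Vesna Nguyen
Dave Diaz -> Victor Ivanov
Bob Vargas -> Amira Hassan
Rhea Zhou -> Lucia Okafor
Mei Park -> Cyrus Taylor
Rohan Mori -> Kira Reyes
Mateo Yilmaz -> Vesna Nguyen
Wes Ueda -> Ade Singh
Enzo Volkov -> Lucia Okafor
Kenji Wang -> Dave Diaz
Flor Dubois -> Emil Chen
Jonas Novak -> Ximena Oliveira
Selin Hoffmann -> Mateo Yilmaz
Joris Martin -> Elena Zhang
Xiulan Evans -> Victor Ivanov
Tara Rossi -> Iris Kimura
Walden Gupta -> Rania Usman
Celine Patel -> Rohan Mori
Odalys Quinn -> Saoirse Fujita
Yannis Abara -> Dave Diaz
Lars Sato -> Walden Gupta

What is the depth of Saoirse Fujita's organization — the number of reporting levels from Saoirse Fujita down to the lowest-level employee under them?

The longest chain under Saoirse Fujita runs Saoirse Fujita → Odalys Quinn, which is 1 level below Saoirse Fujita.

1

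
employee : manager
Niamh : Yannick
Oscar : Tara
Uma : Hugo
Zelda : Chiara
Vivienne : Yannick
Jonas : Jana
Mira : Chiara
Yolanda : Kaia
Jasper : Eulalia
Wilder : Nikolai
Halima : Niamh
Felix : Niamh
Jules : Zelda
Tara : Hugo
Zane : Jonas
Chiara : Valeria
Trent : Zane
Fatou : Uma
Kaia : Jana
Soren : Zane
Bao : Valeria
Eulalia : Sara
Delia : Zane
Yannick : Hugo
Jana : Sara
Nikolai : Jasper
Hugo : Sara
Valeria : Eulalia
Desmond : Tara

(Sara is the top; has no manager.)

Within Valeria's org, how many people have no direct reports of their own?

3

The people in Valeria's organization with no one reporting to them are Jules, Mira, Bao. That is 3.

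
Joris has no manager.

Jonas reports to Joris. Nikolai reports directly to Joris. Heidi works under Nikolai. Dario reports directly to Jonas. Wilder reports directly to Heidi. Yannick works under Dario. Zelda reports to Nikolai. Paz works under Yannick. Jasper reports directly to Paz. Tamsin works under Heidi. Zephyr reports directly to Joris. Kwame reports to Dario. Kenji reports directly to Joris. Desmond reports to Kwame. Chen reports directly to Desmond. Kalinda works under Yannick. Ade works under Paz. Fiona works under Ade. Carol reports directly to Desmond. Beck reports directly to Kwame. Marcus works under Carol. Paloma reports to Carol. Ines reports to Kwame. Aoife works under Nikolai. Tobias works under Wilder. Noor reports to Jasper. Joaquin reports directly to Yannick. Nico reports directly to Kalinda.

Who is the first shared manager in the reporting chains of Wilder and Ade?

Wilder's chain of managers is Heidi, Nikolai, Joris. Ade's chain of managers is Paz, Yannick, Dario, Jonas, Joris. The first manager that appears in both chains is Joris.

Joris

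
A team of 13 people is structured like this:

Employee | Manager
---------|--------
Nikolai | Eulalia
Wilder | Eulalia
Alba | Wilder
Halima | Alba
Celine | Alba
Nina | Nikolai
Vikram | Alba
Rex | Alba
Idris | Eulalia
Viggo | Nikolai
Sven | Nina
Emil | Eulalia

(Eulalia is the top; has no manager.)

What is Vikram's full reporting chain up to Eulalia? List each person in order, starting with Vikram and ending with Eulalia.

Vikram reports to Alba. Alba reports to Wilder. Wilder reports to Eulalia. Eulalia is at the top.

Vikram -> Alba -> Wilder -> Eulalia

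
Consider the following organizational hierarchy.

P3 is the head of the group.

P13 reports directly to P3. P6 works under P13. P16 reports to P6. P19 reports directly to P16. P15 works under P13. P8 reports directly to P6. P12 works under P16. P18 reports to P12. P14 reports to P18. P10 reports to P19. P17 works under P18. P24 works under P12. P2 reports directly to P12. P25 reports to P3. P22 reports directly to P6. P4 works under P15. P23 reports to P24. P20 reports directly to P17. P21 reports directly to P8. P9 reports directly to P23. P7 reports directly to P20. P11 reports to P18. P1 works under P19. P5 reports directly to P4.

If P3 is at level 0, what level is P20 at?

Chain from P20 up to P3: P20 → P17 → P18 → P12 → P16 → P6 → P13 → P3. That is 7 steps up, so P20 is 7 levels below P3.

7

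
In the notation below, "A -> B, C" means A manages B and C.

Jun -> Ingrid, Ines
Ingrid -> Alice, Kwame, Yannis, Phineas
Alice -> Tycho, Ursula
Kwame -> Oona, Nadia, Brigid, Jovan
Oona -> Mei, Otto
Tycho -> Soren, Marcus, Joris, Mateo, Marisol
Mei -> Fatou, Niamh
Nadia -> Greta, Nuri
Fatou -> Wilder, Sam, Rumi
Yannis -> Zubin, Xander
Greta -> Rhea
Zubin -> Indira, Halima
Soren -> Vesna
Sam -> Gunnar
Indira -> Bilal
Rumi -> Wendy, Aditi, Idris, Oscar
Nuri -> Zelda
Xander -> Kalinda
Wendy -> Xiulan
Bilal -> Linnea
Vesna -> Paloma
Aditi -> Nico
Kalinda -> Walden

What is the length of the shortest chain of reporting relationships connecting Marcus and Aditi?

9

Marcus is 3 levels below Ingrid, and Aditi is 6 levels below Ingrid (their lowest common manager). The shortest path runs up from Marcus to Ingrid and back down to Aditi: 3 + 6 = 9 links.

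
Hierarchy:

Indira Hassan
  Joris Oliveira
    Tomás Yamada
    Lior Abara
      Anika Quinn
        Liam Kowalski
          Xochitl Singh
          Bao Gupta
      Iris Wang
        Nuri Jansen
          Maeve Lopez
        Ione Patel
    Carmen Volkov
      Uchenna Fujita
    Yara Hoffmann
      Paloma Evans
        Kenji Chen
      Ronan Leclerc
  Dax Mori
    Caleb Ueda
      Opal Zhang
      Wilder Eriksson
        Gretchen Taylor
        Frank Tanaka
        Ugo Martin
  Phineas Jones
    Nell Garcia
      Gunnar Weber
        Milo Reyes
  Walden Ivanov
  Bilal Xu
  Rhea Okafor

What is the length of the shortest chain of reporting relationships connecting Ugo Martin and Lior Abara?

6

Ugo Martin is 4 levels below Indira Hassan, and Lior Abara is 2 levels below Indira Hassan (their lowest common manager). The shortest path runs up from Ugo Martin to Indira Hassan and back down to Lior Abara: 4 + 2 = 6 links.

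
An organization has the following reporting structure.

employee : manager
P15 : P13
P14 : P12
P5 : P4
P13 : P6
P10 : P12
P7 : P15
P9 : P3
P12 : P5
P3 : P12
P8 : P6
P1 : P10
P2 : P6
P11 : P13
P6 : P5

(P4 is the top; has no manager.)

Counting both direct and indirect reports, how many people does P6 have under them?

P6 directly manages P13, P2, P8. Under P13: P15, P7, P11 (3). P2 has no reports. P8 has no reports. So P6's organization is 3 direct reports plus everyone under them: 4 + 1 + 1 = 6.

6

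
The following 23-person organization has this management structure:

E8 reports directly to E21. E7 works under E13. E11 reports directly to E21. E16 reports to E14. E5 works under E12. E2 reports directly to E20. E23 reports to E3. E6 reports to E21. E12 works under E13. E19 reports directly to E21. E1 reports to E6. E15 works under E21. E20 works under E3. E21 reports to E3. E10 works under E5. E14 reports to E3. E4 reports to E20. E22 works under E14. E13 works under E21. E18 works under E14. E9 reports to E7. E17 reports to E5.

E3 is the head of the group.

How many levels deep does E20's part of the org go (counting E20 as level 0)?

1

The longest chain under E20 runs E20 → E2, which is 1 level below E20.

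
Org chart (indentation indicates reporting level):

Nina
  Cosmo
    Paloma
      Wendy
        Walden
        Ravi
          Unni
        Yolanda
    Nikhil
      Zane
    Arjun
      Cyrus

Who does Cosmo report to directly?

Cosmo reports directly to Nina.

Nina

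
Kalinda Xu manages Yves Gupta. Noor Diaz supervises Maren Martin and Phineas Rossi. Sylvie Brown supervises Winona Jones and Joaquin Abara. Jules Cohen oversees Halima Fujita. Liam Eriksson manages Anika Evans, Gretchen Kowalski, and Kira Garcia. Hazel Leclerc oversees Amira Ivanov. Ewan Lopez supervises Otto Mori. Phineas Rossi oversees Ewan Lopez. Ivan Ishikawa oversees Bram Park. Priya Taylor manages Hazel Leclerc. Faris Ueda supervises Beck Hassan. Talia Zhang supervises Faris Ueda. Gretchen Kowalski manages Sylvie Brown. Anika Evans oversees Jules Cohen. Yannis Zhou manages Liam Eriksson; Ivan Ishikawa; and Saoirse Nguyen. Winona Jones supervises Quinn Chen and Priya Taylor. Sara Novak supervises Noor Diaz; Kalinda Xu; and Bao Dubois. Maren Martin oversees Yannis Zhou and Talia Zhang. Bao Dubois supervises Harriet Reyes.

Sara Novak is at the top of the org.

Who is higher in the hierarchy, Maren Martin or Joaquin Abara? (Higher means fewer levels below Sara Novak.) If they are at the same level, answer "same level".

Maren Martin is 2 levels below Sara Novak; Joaquin Abara is 7. Maren Martin is higher.

Maren Martin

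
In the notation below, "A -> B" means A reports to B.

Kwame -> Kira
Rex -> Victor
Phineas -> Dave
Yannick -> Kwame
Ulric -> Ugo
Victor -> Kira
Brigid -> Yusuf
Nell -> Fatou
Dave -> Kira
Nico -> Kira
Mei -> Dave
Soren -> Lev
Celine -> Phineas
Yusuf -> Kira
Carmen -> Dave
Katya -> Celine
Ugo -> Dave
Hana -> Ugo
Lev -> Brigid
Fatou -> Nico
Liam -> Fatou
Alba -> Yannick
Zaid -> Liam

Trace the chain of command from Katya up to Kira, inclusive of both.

Katya -> Celine -> Phineas -> Dave -> Kira

Katya reports to Celine. Celine reports to Phineas. Phineas reports to Dave. Dave reports to Kira. Kira is at the top.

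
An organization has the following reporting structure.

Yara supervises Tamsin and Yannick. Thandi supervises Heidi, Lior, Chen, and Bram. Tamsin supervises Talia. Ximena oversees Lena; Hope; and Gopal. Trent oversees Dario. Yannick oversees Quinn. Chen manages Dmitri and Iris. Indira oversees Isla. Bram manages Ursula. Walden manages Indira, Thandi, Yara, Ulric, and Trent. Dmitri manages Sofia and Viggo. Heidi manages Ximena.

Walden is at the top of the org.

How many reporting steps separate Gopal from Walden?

Chain from Gopal up to Walden: Gopal → Ximena → Heidi → Thandi → Walden. That is 4 steps up, so Gopal is 4 levels below Walden.

4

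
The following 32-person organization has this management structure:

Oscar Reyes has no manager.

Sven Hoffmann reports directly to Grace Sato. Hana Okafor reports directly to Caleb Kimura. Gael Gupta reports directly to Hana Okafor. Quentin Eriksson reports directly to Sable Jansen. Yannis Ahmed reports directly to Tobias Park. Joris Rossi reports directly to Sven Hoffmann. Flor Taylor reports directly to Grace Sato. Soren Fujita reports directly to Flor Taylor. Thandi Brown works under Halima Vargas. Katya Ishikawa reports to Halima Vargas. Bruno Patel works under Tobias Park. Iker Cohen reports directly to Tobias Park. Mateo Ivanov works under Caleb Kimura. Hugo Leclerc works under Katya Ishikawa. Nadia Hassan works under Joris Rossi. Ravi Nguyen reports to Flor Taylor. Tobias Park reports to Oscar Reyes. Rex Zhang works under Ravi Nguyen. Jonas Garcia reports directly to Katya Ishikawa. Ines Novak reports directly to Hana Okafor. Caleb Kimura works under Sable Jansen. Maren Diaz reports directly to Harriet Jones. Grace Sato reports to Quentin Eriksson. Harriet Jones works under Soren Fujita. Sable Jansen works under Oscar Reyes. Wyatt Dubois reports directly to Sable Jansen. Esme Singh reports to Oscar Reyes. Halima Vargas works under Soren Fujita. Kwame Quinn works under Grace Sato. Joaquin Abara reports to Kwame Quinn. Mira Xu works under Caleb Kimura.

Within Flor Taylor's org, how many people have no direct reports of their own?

The people in Flor Taylor's organization with no one reporting to them are Rex Zhang, Maren Diaz, Thandi Brown, Hugo Leclerc, Jonas Garcia. That is 5.

5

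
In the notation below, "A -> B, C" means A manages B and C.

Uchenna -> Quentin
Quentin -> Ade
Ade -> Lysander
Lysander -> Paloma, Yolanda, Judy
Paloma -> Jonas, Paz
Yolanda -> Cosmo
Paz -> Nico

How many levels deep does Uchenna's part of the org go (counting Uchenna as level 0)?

6

The longest chain under Uchenna runs Uchenna → Quentin → Ade → Lysander → Paloma → Paz → Nico, which is 6 levels below Uchenna.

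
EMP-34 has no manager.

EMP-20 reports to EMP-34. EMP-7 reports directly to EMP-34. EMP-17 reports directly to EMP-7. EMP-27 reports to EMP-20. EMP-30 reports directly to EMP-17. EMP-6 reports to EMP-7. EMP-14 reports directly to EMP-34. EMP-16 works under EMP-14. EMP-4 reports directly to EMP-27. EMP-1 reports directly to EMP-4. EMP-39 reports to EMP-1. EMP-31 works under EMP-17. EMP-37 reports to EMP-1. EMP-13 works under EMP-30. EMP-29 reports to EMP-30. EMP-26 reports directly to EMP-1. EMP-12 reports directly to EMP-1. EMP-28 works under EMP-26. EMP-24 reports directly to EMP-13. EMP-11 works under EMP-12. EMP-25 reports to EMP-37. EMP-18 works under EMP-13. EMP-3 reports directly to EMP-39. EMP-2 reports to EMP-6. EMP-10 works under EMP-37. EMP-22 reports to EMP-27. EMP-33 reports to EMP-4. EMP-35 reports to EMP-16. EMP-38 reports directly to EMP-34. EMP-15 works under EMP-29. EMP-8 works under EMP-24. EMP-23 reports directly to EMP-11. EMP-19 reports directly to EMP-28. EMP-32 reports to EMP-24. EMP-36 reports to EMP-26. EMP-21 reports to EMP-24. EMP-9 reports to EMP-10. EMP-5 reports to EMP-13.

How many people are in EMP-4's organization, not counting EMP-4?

15

EMP-4 directly manages EMP-1, EMP-33. Under EMP-1: EMP-12, EMP-11, EMP-23, EMP-26, EMP-36, EMP-28, EMP-19, EMP-37, EMP-10, EMP-9, EMP-25, EMP-39, EMP-3 (13). EMP-33 has no reports. So EMP-4's organization is 2 direct reports plus everyone under them: 14 + 1 = 15.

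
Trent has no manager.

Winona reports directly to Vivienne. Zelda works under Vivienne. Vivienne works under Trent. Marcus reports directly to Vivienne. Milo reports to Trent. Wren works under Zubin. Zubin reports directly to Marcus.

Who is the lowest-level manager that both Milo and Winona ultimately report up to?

Milo's chain of managers is Trent. Winona's chain of managers is Vivienne, Trent. The first manager that appears in both chains is Trent.

Trent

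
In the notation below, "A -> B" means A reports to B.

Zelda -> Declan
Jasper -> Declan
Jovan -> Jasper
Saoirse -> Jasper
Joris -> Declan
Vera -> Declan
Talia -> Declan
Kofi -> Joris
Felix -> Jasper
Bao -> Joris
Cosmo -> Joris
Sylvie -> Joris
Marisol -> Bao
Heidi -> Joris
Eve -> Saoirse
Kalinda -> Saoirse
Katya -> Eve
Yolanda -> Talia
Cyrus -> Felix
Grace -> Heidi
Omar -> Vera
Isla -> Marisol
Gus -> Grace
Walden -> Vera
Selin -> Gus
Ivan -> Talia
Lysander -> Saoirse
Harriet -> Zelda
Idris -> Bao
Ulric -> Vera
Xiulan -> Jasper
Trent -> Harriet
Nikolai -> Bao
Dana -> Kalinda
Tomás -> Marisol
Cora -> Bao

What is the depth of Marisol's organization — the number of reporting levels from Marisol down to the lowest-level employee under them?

The longest chain under Marisol runs Marisol → Tomás, which is 1 level below Marisol.

1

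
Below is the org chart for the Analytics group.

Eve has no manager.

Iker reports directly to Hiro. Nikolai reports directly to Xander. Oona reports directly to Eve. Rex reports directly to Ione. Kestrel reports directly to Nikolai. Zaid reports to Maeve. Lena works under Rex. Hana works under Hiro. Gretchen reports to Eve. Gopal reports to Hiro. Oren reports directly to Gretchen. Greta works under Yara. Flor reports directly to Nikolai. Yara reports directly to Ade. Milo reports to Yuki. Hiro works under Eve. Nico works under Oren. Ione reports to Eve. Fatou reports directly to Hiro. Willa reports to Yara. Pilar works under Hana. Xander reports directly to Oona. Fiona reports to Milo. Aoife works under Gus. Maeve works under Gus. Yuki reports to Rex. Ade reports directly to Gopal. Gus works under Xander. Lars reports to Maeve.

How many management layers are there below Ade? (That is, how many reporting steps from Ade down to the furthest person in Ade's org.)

The longest chain under Ade runs Ade → Yara → Willa, which is 2 levels below Ade.

2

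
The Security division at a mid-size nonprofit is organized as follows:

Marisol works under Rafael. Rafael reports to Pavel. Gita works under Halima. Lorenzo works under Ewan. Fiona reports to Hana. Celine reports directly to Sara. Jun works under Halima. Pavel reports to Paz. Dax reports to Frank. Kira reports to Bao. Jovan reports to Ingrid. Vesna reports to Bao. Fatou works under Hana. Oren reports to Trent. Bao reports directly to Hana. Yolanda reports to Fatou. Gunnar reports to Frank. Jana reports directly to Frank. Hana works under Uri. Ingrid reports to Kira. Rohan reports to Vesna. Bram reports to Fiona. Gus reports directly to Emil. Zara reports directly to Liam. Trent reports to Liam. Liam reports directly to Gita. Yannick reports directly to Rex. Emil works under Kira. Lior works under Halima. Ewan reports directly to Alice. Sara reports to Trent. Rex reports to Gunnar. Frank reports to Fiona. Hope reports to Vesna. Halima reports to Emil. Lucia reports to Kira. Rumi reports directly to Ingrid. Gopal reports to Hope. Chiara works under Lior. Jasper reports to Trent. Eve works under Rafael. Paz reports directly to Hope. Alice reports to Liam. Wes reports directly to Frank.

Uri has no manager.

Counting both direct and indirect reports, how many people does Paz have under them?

4

Paz directly manages Pavel. Under Pavel: Rafael, Eve, Marisol (3). That's 4 in total.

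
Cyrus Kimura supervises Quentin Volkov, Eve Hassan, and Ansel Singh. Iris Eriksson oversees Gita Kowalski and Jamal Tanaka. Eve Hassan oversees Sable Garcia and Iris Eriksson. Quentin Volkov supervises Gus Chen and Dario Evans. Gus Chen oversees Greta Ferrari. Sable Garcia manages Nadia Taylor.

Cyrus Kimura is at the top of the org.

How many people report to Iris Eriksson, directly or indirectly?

2

Iris Eriksson directly manages Gita Kowalski, Jamal Tanaka. Gita Kowalski has no reports. Jamal Tanaka has no reports. So Iris Eriksson's organization is 2 direct reports plus everyone under them: 1 + 1 = 2.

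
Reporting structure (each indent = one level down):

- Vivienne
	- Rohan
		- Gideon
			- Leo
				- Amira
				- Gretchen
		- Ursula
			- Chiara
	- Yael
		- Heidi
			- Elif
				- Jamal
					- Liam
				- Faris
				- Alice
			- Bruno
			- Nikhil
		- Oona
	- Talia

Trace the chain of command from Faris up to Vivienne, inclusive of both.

Faris reports to Elif. Elif reports to Heidi. Heidi reports to Yael. Yael reports to Vivienne. Vivienne is at the top.

Faris -> Elif -> Heidi -> Yael -> Vivienne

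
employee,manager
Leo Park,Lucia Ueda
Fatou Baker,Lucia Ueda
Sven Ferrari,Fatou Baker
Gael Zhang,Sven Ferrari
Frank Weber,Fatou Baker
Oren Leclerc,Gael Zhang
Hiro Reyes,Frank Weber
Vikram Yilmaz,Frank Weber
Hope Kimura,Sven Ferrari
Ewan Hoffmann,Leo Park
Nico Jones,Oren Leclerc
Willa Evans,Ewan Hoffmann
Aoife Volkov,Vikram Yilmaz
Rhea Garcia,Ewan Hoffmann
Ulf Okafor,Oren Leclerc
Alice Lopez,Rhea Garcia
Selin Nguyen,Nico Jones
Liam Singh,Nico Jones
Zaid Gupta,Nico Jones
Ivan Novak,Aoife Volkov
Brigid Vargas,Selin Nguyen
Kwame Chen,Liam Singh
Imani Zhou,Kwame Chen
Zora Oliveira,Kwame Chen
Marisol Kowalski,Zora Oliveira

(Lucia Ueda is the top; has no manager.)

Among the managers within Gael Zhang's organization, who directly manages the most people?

Nico Jones

Direct-report counts within Gael Zhang's organization: Gael Zhang has 1; Oren Leclerc has 2; Nico Jones has 3; Liam Singh has 1; Kwame Chen has 2; Zora Oliveira has 1; Selin Nguyen has 1. The largest is 3, held by Nico Jones.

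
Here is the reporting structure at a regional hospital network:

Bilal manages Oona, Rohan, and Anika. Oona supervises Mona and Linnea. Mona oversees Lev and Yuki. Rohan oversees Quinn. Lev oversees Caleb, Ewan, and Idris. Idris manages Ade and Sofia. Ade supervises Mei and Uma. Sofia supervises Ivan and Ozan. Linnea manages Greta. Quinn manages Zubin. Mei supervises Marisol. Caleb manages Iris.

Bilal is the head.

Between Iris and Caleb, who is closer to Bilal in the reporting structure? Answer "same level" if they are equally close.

Iris is 5 levels below Bilal; Caleb is 4. Caleb is higher.

Caleb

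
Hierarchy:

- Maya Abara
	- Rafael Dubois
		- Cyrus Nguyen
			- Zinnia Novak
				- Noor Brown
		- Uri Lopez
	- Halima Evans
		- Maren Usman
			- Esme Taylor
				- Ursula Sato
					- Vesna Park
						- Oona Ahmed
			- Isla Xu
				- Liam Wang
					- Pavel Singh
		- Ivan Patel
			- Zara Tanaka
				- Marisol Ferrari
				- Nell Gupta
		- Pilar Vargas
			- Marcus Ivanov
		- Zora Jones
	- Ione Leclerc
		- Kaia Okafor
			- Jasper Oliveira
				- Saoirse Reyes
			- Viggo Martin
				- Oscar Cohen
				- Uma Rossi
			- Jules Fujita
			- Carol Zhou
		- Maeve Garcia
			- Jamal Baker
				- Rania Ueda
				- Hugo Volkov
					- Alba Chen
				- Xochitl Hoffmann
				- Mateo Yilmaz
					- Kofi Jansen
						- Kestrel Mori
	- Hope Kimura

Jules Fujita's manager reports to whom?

Jules Fujita reports to Kaia Okafor, and Kaia Okafor reports to Ione Leclerc. So Jules Fujita's skip-level manager is Ione Leclerc.

Ione Leclerc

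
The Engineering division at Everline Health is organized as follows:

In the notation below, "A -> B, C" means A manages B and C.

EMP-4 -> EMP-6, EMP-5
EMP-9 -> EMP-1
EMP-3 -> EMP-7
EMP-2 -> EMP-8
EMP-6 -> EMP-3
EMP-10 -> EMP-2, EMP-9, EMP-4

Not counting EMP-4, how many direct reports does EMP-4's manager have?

EMP-4 reports to EMP-10. EMP-10's other direct reports are EMP-2, EMP-9 — 2 peers.

2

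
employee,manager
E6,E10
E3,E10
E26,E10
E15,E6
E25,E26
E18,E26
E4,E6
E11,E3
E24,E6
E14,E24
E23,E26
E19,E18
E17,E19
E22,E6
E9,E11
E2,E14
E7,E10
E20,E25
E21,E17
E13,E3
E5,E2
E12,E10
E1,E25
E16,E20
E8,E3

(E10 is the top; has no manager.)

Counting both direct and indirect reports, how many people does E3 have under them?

E3 directly manages E11, E13, E8. Under E11: E9 (1). E13 has no reports. E8 has no reports. So E3's organization is 3 direct reports plus everyone under them: 2 + 1 + 1 = 4.

4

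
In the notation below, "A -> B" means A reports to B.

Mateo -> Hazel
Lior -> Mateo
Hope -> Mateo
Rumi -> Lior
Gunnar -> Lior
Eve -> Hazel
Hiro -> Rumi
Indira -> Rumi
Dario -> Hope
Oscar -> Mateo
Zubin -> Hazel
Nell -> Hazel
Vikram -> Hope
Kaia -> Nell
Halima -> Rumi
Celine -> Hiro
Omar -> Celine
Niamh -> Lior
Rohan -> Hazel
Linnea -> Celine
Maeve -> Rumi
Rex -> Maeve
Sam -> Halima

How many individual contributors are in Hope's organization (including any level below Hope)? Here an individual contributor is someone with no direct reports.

The people in Hope's organization with no one reporting to them are Vikram, Dario. That is 2.

2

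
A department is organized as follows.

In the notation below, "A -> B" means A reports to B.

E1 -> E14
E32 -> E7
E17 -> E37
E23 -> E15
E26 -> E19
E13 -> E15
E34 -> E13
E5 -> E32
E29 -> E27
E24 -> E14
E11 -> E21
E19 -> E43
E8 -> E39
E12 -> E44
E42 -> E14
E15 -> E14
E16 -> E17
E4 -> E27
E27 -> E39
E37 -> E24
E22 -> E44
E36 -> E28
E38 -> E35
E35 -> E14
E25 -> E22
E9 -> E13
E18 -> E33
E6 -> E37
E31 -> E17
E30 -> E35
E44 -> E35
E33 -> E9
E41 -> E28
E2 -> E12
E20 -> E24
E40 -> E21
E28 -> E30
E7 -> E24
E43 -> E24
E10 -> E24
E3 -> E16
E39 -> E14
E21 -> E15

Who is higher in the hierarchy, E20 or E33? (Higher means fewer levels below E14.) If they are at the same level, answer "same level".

E20 is 2 levels below E14; E33 is 4. E20 is higher.

E20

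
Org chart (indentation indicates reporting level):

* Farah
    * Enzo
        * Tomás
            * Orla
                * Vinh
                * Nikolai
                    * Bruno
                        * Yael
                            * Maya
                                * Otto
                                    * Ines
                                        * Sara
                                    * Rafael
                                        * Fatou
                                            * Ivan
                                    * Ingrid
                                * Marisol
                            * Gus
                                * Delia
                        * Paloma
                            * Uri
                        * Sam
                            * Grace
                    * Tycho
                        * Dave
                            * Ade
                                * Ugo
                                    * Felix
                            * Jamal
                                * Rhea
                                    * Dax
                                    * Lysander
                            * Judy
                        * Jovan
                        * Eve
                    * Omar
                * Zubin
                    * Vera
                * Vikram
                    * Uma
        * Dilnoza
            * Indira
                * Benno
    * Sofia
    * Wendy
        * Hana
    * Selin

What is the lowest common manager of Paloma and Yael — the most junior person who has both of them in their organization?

Paloma's chain of managers is Bruno, Nikolai, Orla, Tomás, Enzo, Farah. Yael's chain of managers is Bruno, Nikolai, Orla, Tomás, Enzo, Farah. The first manager that appears in both chains is Bruno.

Bruno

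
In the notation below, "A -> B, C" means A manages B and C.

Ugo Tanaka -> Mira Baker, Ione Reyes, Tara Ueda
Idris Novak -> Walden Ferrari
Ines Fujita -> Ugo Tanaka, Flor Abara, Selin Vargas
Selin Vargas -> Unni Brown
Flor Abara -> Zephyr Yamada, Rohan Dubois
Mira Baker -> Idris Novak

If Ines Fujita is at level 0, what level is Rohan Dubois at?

Chain from Rohan Dubois up to Ines Fujita: Rohan Dubois → Flor Abara → Ines Fujita. That is 2 steps up, so Rohan Dubois is 2 levels below Ines Fujita.

2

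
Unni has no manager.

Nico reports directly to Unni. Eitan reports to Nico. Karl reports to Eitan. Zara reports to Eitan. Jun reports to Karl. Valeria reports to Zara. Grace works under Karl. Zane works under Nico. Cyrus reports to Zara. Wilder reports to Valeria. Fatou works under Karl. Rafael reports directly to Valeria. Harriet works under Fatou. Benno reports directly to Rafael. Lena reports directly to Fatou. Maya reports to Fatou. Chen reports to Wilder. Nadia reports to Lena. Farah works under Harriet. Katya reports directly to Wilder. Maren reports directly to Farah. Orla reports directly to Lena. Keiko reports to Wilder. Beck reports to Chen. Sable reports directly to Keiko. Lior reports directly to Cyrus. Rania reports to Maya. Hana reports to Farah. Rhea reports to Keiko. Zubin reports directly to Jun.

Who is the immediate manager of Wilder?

Valeria

Wilder reports directly to Valeria.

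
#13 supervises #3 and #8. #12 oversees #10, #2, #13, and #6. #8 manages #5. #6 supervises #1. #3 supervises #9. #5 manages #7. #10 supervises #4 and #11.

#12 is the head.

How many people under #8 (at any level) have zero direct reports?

1

The only person in #8's organization with no one reporting to them is #7. That is 1.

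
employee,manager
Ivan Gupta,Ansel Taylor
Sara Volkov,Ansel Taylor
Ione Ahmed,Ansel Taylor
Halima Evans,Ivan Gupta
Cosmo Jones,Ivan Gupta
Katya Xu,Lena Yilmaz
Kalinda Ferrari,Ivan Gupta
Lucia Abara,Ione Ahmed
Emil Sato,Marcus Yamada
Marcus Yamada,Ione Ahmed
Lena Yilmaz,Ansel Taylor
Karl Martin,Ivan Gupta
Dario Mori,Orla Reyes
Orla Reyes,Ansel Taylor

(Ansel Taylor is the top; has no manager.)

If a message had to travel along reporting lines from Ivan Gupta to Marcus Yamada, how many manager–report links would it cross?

Ivan Gupta is 1 level below Ansel Taylor, and Marcus Yamada is 2 levels below Ansel Taylor (their lowest common manager). The shortest path runs up from Ivan Gupta to Ansel Taylor and back down to Marcus Yamada: 1 + 2 = 3 links.

3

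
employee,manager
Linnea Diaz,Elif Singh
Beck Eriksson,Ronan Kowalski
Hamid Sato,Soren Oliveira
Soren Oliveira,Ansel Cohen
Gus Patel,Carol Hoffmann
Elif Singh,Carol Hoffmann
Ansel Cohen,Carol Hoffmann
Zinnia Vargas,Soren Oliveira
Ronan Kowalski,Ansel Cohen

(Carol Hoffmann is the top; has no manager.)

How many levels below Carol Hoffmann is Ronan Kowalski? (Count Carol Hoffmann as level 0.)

Chain from Ronan Kowalski up to Carol Hoffmann: Ronan Kowalski → Ansel Cohen → Carol Hoffmann. That is 2 steps up, so Ronan Kowalski is 2 levels below Carol Hoffmann.

2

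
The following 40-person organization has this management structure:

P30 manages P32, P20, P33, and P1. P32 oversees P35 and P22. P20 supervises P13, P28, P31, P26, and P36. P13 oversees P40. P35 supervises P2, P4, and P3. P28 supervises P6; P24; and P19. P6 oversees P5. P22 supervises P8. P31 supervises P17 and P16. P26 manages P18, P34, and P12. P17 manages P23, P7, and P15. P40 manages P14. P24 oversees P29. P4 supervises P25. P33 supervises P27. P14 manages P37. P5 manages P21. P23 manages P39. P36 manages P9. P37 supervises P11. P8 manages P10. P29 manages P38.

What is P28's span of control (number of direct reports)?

P28 directly manages P6, P24, P19. That is 3 direct reports.

3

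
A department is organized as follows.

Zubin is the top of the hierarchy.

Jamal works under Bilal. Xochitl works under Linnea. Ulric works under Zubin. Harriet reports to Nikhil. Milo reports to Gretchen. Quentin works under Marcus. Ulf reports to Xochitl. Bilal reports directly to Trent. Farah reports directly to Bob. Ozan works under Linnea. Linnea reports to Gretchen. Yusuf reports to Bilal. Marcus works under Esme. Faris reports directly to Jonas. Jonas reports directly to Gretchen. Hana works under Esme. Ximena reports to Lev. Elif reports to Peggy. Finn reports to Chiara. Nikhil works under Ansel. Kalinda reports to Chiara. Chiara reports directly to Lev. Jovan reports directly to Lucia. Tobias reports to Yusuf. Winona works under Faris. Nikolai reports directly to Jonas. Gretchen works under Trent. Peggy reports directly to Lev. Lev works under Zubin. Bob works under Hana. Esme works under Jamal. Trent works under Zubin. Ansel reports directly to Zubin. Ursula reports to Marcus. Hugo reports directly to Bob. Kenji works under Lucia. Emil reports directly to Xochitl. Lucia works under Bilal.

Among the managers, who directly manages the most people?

Direct-report counts: Zubin has 4; Ansel has 1; Nikhil has 1; Lev has 3; Peggy has 1; Chiara has 2; Trent has 2; Bilal has 3; Yusuf has 1; Lucia has 2; Jamal has 1; Esme has 2; Hana has 1; Bob has 2; Marcus has 2; Gretchen has 3; Jonas has 2; Faris has 1; Linnea has 2; Xochitl has 2. The largest is 4, held by Zubin.

Zubin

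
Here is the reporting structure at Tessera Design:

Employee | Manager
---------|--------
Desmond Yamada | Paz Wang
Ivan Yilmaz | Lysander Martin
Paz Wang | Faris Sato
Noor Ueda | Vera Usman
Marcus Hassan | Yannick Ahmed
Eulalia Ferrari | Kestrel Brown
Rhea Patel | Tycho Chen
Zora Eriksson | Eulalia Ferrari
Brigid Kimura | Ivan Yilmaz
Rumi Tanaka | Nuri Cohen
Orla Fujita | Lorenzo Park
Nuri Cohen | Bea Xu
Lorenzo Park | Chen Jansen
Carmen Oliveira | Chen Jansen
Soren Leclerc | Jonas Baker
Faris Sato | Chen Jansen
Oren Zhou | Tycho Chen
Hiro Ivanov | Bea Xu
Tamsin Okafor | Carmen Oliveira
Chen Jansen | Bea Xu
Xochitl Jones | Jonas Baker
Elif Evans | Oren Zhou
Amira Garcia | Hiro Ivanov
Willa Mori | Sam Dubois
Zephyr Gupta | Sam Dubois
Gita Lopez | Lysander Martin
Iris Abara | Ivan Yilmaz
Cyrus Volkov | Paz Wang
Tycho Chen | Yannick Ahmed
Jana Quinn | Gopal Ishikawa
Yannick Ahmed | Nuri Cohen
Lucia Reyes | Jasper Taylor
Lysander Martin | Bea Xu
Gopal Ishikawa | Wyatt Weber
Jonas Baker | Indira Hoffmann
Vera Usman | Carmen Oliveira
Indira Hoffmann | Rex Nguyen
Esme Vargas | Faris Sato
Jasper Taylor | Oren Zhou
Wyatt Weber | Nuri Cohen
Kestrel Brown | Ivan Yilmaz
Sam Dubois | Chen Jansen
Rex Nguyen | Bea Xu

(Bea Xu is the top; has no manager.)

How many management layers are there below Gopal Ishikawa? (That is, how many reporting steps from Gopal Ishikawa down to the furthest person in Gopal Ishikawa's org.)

1

The longest chain under Gopal Ishikawa runs Gopal Ishikawa → Jana Quinn, which is 1 level below Gopal Ishikawa.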